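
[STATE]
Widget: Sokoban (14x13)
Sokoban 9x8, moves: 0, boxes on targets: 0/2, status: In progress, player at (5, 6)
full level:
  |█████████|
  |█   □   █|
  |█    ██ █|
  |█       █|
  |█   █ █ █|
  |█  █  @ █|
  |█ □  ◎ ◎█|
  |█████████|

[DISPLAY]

█████████     
█   □   █     
█    ██ █     
█       █     
█   █ █ █     
█  █  @ █     
█ □  ◎ ◎█     
█████████     
Moves: 0  0/2 
              
              
              
              


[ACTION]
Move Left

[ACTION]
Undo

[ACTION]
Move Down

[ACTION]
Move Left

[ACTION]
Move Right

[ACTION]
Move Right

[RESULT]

█████████     
█   □   █     
█    ██ █     
█       █     
█   █ █ █     
█  █    █     
█ □  ◎ +█     
█████████     
Moves: 4  0/2 
              
              
              
              


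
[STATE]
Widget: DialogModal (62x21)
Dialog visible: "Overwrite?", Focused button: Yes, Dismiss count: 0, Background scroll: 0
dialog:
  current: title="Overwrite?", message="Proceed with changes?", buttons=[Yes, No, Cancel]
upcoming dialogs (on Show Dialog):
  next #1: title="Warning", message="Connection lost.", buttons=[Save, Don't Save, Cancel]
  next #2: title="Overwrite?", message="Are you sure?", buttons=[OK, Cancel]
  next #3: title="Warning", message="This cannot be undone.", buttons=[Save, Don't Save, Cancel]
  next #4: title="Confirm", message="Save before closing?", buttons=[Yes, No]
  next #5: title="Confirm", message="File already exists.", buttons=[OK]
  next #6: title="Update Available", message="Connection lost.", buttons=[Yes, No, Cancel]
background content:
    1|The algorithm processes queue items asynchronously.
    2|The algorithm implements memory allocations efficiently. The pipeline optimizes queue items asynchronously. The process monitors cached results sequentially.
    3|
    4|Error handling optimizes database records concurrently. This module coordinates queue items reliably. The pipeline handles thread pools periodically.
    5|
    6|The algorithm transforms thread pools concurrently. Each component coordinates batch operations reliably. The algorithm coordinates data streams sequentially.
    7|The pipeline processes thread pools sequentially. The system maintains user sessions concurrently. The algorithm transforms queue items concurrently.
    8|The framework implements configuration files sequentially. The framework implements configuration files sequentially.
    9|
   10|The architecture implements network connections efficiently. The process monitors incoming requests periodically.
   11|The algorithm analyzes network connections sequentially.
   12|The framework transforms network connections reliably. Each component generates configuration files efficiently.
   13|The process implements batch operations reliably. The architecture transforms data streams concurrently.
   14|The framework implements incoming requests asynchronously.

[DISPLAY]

The algorithm processes queue items asynchronously.           
The algorithm implements memory allocations efficiently. The p
                                                              
Error handling optimizes database records concurrently. This m
                                                              
The algorithm transforms thread pools concurrently. Each compo
The pipeline processes thread pools sequentially. The system m
The framework implements configuration files sequentially. The
                  ┌───────────────────────┐                   
The architecture i│       Overwrite?      │ions efficiently. T
The algorithm anal│ Proceed with changes? │sequentially.      
The framework tran│  [Yes]  No   Cancel   │s reliably. Each co
The process implem└───────────────────────┘iably. The architec
The framework implements incoming requests asynchronously.    
                                                              
                                                              
                                                              
                                                              
                                                              
                                                              
                                                              


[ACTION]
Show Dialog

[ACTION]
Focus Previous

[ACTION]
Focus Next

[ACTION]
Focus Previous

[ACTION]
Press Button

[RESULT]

The algorithm processes queue items asynchronously.           
The algorithm implements memory allocations efficiently. The p
                                                              
Error handling optimizes database records concurrently. This m
                                                              
The algorithm transforms thread pools concurrently. Each compo
The pipeline processes thread pools sequentially. The system m
The framework implements configuration files sequentially. The
                                                              
The architecture implements network connections efficiently. T
The algorithm analyzes network connections sequentially.      
The framework transforms network connections reliably. Each co
The process implements batch operations reliably. The architec
The framework implements incoming requests asynchronously.    
                                                              
                                                              
                                                              
                                                              
                                                              
                                                              
                                                              


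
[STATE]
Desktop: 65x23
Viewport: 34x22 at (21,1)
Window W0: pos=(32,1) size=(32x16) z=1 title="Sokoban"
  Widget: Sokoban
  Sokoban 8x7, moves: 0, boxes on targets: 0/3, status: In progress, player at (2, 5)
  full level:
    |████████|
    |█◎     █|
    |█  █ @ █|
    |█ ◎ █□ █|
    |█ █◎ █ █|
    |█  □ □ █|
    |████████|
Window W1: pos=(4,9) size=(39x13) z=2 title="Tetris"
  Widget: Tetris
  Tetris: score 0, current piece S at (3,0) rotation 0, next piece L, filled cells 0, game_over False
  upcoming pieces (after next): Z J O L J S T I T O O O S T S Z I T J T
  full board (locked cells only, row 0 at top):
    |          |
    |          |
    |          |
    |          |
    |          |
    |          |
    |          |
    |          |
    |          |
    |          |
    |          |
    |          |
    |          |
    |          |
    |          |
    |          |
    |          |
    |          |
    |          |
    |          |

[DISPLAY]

           ┏━━━━━━━━━━━━━━━━━━━━━━
           ┃ Sokoban              
           ┠──────────────────────
           ┃████████              
           ┃█◎     █              
           ┃█  █ @ █              
           ┃█ ◎ █□ █              
           ┃█ █◎ █ █              
━━━━━━━━━━━━━━━━━━━━━┓            
                     ┃            
─────────────────────┨0/3         
                     ┃            
                     ┃            
                     ┃            
                     ┃            
                     ┃━━━━━━━━━━━━
                     ┃            
:                    ┃            
                     ┃            
                     ┃            
━━━━━━━━━━━━━━━━━━━━━┛            
                                  


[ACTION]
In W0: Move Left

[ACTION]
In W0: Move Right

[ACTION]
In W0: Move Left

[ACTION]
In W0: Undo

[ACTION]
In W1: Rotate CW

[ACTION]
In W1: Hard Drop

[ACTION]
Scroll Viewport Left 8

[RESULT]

                   ┏━━━━━━━━━━━━━━
                   ┃ Sokoban      
                   ┠──────────────
                   ┃████████      
                   ┃█◎     █      
                   ┃█  █ @ █      
                   ┃█ ◎ █□ █      
                   ┃█ █◎ █ █      
━━━━━━━━━━━━━━━━━━━━━━━━━━━━━┓    
                             ┃    
─────────────────────────────┨0/3 
  │Next:                     ┃    
  │▓▓                        ┃    
  │ ▓▓                       ┃    
  │                          ┃    
  │                          ┃━━━━
  │                          ┃    
  │Score:                    ┃    
  │0                         ┃    
  │                          ┃    
━━━━━━━━━━━━━━━━━━━━━━━━━━━━━┛    
                                  


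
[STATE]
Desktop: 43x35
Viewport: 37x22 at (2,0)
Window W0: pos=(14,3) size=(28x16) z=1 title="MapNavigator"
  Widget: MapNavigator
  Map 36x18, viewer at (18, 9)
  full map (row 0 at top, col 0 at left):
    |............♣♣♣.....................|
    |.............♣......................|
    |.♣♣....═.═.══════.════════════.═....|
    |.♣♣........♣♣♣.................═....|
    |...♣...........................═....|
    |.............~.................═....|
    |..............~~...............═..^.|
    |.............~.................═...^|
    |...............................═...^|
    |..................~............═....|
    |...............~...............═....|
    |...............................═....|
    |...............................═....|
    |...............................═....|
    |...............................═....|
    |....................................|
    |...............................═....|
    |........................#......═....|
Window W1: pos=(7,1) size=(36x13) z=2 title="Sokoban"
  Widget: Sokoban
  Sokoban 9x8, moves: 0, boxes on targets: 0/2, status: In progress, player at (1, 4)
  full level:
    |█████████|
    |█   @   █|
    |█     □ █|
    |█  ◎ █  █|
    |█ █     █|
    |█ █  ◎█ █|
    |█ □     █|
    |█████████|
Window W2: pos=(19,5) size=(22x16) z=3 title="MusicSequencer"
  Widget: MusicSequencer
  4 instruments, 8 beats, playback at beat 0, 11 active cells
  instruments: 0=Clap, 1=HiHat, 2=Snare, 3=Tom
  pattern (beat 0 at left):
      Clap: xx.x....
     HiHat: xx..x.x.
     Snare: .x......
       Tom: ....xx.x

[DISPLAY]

                                     
     ┏━━━━━━━━━━━━━━━━━━━━━━━━━━━━━━━
     ┃ Sokoban                       
     ┠───────────────────────────────
     ┃█████████                      
     ┃█   @   █  ┏━━━━━━━━━━━━━━━━━━━
     ┃█     □ █  ┃ MusicSequencer    
     ┃█  ◎ █  █  ┠───────────────────
     ┃█ █     █  ┃      ▼1234567     
     ┃█ █  ◎█ █  ┃  Clap██·█····     
     ┃█ □     █  ┃ HiHat██··█·█·     
     ┃█████████  ┃ Snare·█······     
     ┃Moves: 0  0┃   Tom····██·█     
     ┗━━━━━━━━━━━┃                   
            ┃....┃                   
            ┃....┃                   
            ┃....┃                   
            ┃....┃                   
            ┗━━━━┃                   
                 ┃                   
                 ┗━━━━━━━━━━━━━━━━━━━
                                     


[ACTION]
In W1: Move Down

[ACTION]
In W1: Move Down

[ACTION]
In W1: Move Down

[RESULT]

                                     
     ┏━━━━━━━━━━━━━━━━━━━━━━━━━━━━━━━
     ┃ Sokoban                       
     ┠───────────────────────────────
     ┃█████████                      
     ┃█       █  ┏━━━━━━━━━━━━━━━━━━━
     ┃█     □ █  ┃ MusicSequencer    
     ┃█  ◎ █  █  ┠───────────────────
     ┃█ █ @   █  ┃      ▼1234567     
     ┃█ █  ◎█ █  ┃  Clap██·█····     
     ┃█ □     █  ┃ HiHat██··█·█·     
     ┃█████████  ┃ Snare·█······     
     ┃Moves: 3  0┃   Tom····██·█     
     ┗━━━━━━━━━━━┃                   
            ┃....┃                   
            ┃....┃                   
            ┃....┃                   
            ┃....┃                   
            ┗━━━━┃                   
                 ┃                   
                 ┗━━━━━━━━━━━━━━━━━━━
                                     


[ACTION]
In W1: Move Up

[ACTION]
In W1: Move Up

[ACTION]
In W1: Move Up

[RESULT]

                                     
     ┏━━━━━━━━━━━━━━━━━━━━━━━━━━━━━━━
     ┃ Sokoban                       
     ┠───────────────────────────────
     ┃█████████                      
     ┃█   @   █  ┏━━━━━━━━━━━━━━━━━━━
     ┃█     □ █  ┃ MusicSequencer    
     ┃█  ◎ █  █  ┠───────────────────
     ┃█ █     █  ┃      ▼1234567     
     ┃█ █  ◎█ █  ┃  Clap██·█····     
     ┃█ □     █  ┃ HiHat██··█·█·     
     ┃█████████  ┃ Snare·█······     
     ┃Moves: 6  0┃   Tom····██·█     
     ┗━━━━━━━━━━━┃                   
            ┃....┃                   
            ┃....┃                   
            ┃....┃                   
            ┃....┃                   
            ┗━━━━┃                   
                 ┃                   
                 ┗━━━━━━━━━━━━━━━━━━━
                                     


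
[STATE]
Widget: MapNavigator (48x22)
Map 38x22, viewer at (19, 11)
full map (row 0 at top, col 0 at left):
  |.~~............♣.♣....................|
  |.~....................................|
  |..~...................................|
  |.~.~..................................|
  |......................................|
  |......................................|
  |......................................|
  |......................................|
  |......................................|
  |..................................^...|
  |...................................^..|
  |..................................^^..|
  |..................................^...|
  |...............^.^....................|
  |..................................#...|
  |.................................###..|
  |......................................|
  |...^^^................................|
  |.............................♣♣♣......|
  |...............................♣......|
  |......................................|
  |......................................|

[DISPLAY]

     .~~............♣.♣....................     
     .~....................................     
     ..~...................................     
     .~.~..................................     
     ......................................     
     ......................................     
     ......................................     
     ......................................     
     ......................................     
     ..................................^...     
     ...................................^..     
     ...................@..............^^..     
     ..................................^...     
     ...............^.^....................     
     ..................................#...     
     .................................###..     
     ......................................     
     ...^^^................................     
     .............................♣♣♣......     
     ...............................♣......     
     ......................................     
     ......................................     


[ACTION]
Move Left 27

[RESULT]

                        .~~............♣.♣......
                        .~......................
                        ..~.....................
                        .~.~....................
                        ........................
                        ........................
                        ........................
                        ........................
                        ........................
                        ........................
                        ........................
                        @.......................
                        ........................
                        ...............^.^......
                        ........................
                        ........................
                        ........................
                        ...^^^..................
                        ........................
                        ........................
                        ........................
                        ........................


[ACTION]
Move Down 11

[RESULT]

                        ........................
                        ........................
                        ........................
                        ...............^.^......
                        ........................
                        ........................
                        ........................
                        ...^^^..................
                        ........................
                        ........................
                        ........................
                        @.......................
                                                
                                                
                                                
                                                
                                                
                                                
                                                
                                                
                                                
                                                


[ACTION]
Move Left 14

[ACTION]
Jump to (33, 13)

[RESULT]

.............................                   
.............................                   
.............................                   
.............................                   
.............................                   
.............................                   
.............................                   
.........................^...                   
..........................^..                   
.........................^^..                   
.........................^...                   
......^.^...............@....                   
.........................#...                   
........................###..                   
.............................                   
.............................                   
....................♣♣♣......                   
......................♣......                   
.............................                   
.............................                   
                                                
                                                


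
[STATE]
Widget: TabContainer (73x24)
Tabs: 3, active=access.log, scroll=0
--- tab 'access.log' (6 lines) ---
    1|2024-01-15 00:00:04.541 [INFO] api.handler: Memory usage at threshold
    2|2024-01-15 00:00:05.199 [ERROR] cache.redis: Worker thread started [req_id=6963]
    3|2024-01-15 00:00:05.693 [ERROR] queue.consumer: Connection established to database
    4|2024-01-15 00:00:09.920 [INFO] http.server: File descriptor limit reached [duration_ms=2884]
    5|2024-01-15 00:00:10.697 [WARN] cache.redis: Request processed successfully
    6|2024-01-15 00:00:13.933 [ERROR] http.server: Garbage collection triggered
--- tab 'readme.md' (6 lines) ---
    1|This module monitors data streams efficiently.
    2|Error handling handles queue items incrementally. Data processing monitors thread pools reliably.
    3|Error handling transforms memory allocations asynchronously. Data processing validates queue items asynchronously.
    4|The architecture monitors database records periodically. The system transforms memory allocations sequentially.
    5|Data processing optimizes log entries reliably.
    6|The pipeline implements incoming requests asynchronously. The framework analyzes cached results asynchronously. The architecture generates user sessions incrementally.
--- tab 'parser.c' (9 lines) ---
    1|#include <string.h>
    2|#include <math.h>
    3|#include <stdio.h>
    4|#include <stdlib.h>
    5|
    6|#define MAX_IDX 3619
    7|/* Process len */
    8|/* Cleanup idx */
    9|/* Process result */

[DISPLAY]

[access.log]│ readme.md │ parser.c                                       
─────────────────────────────────────────────────────────────────────────
2024-01-15 00:00:04.541 [INFO] api.handler: Memory usage at threshold    
2024-01-15 00:00:05.199 [ERROR] cache.redis: Worker thread started [req_i
2024-01-15 00:00:05.693 [ERROR] queue.consumer: Connection established to
2024-01-15 00:00:09.920 [INFO] http.server: File descriptor limit reached
2024-01-15 00:00:10.697 [WARN] cache.redis: Request processed successfull
2024-01-15 00:00:13.933 [ERROR] http.server: Garbage collection triggered
                                                                         
                                                                         
                                                                         
                                                                         
                                                                         
                                                                         
                                                                         
                                                                         
                                                                         
                                                                         
                                                                         
                                                                         
                                                                         
                                                                         
                                                                         
                                                                         


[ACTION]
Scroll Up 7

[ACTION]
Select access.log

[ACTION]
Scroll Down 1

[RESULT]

[access.log]│ readme.md │ parser.c                                       
─────────────────────────────────────────────────────────────────────────
2024-01-15 00:00:05.199 [ERROR] cache.redis: Worker thread started [req_i
2024-01-15 00:00:05.693 [ERROR] queue.consumer: Connection established to
2024-01-15 00:00:09.920 [INFO] http.server: File descriptor limit reached
2024-01-15 00:00:10.697 [WARN] cache.redis: Request processed successfull
2024-01-15 00:00:13.933 [ERROR] http.server: Garbage collection triggered
                                                                         
                                                                         
                                                                         
                                                                         
                                                                         
                                                                         
                                                                         
                                                                         
                                                                         
                                                                         
                                                                         
                                                                         
                                                                         
                                                                         
                                                                         
                                                                         
                                                                         


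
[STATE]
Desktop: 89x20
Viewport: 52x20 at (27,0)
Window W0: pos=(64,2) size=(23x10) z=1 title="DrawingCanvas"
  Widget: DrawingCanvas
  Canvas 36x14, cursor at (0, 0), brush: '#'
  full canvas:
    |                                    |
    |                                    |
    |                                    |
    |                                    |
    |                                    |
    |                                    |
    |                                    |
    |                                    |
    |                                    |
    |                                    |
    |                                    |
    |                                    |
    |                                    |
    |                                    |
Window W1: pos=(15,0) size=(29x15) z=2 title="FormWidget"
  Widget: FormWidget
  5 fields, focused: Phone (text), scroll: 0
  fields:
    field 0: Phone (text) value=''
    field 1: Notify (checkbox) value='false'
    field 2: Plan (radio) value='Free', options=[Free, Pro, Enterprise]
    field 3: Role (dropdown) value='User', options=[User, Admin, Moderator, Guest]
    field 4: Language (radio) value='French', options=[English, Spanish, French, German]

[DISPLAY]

━━━━━━━━━━━━━━━━┓                                   
                ┃                                   
────────────────┨                    ┏━━━━━━━━━━━━━━
   [           ]┃                    ┃ DrawingCanvas
   [ ]          ┃                    ┠──────────────
   (●) Free  ( )┃                    ┃+             
   [User      ▼]┃                    ┃              
   ( ) English  ┃                    ┃              
                ┃                    ┃              
                ┃                    ┃              
                ┃                    ┃              
                ┃                    ┗━━━━━━━━━━━━━━
                ┃                                   
                ┃                                   
━━━━━━━━━━━━━━━━┛                                   
                                                    
                                                    
                                                    
                                                    
                                                    


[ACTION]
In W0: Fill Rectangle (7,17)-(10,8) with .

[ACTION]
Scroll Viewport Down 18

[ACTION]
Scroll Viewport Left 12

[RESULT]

┏━━━━━━━━━━━━━━━━━━━━━━━━━━━┓                       
┃ FormWidget                ┃                       
┠───────────────────────────┨                    ┏━━
┃> Phone:      [           ]┃                    ┃ D
┃  Notify:     [ ]          ┃                    ┠──
┃  Plan:       (●) Free  ( )┃                    ┃+ 
┃  Role:       [User      ▼]┃                    ┃  
┃  Language:   ( ) English  ┃                    ┃  
┃                           ┃                    ┃  
┃                           ┃                    ┃  
┃                           ┃                    ┃  
┃                           ┃                    ┗━━
┃                           ┃                       
┃                           ┃                       
┗━━━━━━━━━━━━━━━━━━━━━━━━━━━┛                       
                                                    
                                                    
                                                    
                                                    
                                                    


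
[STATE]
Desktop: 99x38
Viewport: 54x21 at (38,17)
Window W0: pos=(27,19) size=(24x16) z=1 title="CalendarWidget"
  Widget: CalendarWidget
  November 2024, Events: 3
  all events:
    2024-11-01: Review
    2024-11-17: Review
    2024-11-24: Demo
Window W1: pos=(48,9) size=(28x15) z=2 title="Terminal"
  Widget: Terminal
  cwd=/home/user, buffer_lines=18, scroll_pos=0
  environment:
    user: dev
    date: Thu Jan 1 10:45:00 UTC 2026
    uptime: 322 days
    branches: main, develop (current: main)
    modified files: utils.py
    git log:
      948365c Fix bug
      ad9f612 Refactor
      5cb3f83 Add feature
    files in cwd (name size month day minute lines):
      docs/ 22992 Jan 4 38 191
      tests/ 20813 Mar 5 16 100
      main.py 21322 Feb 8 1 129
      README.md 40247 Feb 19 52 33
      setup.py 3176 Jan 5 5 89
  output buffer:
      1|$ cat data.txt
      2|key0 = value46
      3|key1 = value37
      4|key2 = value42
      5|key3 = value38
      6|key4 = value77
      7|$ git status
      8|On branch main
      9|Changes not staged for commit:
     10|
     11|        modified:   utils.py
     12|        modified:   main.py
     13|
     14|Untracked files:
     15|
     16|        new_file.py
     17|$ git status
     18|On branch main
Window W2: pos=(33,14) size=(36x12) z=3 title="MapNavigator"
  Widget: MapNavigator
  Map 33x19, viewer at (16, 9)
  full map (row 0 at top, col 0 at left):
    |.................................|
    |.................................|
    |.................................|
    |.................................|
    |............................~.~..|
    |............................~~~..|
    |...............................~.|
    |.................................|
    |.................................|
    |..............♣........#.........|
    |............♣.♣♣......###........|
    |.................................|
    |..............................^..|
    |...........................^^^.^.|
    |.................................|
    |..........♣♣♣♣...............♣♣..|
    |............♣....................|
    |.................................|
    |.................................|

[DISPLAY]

.........................~~~..┃      ┃                
............................~.┃      ┃                
..............................┃      ┃                
..............................┃or com┃                
...........♣.@......#.........┃      ┃                
.........♣.♣♣......###........┃utils.┃                
..............................┃━━━━━━┛                
...........................^..┃                       
━━━━━━━━━━━━━━━━━━━━━━━━━━━━━━┛                       
4 15 16 17* ┃                                         
1 22 23 24* ┃                                         
8 29 30     ┃                                         
            ┃                                         
            ┃                                         
            ┃                                         
            ┃                                         
            ┃                                         
━━━━━━━━━━━━┛                                         
                                                      
                                                      
                                                      


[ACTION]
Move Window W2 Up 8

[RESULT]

━━━━━━━━━━━━━━━━━━━━━━━━━━━━━━┛      ┃                
          ┃$ git status              ┃                
━━━━━━━━━━┃On branch main            ┃                
idget     ┃Changes not staged for com┃                
──────────┃                          ┃                
er 2024   ┃        modified:   utils.┃                
h Fr Sa Su┗━━━━━━━━━━━━━━━━━━━━━━━━━━┛                
   1*  2  3 ┃                                         
7  8  9 10  ┃                                         
4 15 16 17* ┃                                         
1 22 23 24* ┃                                         
8 29 30     ┃                                         
            ┃                                         
            ┃                                         
            ┃                                         
            ┃                                         
            ┃                                         
━━━━━━━━━━━━┛                                         
                                                      
                                                      
                                                      


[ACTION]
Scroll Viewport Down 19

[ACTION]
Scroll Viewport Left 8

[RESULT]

   ┗━━━━━━━━━━━━━━━━━━━━━━━━━━━━━━━━━━┛      ┃        
                  ┃$ git status              ┃        
━━━━━━━━━━━━━━━━━━┃On branch main            ┃        
alendarWidget     ┃Changes not staged for com┃        
──────────────────┃                          ┃        
  November 2024   ┃        modified:   utils.┃        
 Tu We Th Fr Sa Su┗━━━━━━━━━━━━━━━━━━━━━━━━━━┛        
           1*  2  3 ┃                                 
  5  6  7  8  9 10  ┃                                 
 12 13 14 15 16 17* ┃                                 
 19 20 21 22 23 24* ┃                                 
 26 27 28 29 30     ┃                                 
                    ┃                                 
                    ┃                                 
                    ┃                                 
                    ┃                                 
                    ┃                                 
━━━━━━━━━━━━━━━━━━━━┛                                 
                                                      
                                                      
                                                      


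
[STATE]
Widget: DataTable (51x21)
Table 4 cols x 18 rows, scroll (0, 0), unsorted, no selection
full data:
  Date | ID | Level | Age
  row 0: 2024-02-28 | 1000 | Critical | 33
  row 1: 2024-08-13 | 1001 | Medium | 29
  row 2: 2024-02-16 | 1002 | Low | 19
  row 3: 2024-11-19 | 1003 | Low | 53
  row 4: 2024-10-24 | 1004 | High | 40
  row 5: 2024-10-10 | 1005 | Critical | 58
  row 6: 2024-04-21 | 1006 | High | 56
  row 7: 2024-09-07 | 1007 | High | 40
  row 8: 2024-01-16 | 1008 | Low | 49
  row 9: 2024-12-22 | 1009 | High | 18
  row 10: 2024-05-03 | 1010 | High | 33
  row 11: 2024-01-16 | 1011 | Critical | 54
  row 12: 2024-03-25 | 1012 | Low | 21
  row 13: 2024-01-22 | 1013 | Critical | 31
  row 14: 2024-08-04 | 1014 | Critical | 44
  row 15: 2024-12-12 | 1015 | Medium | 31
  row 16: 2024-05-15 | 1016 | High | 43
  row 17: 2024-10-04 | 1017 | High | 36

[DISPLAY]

Date      │ID  │Level   │Age                       
──────────┼────┼────────┼───                       
2024-02-28│1000│Critical│33                        
2024-08-13│1001│Medium  │29                        
2024-02-16│1002│Low     │19                        
2024-11-19│1003│Low     │53                        
2024-10-24│1004│High    │40                        
2024-10-10│1005│Critical│58                        
2024-04-21│1006│High    │56                        
2024-09-07│1007│High    │40                        
2024-01-16│1008│Low     │49                        
2024-12-22│1009│High    │18                        
2024-05-03│1010│High    │33                        
2024-01-16│1011│Critical│54                        
2024-03-25│1012│Low     │21                        
2024-01-22│1013│Critical│31                        
2024-08-04│1014│Critical│44                        
2024-12-12│1015│Medium  │31                        
2024-05-15│1016│High    │43                        
2024-10-04│1017│High    │36                        
                                                   


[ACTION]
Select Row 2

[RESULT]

Date      │ID  │Level   │Age                       
──────────┼────┼────────┼───                       
2024-02-28│1000│Critical│33                        
2024-08-13│1001│Medium  │29                        
>024-02-16│1002│Low     │19                        
2024-11-19│1003│Low     │53                        
2024-10-24│1004│High    │40                        
2024-10-10│1005│Critical│58                        
2024-04-21│1006│High    │56                        
2024-09-07│1007│High    │40                        
2024-01-16│1008│Low     │49                        
2024-12-22│1009│High    │18                        
2024-05-03│1010│High    │33                        
2024-01-16│1011│Critical│54                        
2024-03-25│1012│Low     │21                        
2024-01-22│1013│Critical│31                        
2024-08-04│1014│Critical│44                        
2024-12-12│1015│Medium  │31                        
2024-05-15│1016│High    │43                        
2024-10-04│1017│High    │36                        
                                                   


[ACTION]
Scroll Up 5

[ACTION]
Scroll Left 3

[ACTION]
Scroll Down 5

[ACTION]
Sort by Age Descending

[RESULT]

Date      │ID  │Level   │Ag▼                       
──────────┼────┼────────┼───                       
2024-10-10│1005│Critical│58                        
2024-04-21│1006│High    │56                        
>024-01-16│1011│Critical│54                        
2024-11-19│1003│Low     │53                        
2024-01-16│1008│Low     │49                        
2024-08-04│1014│Critical│44                        
2024-05-15│1016│High    │43                        
2024-10-24│1004│High    │40                        
2024-09-07│1007│High    │40                        
2024-10-04│1017│High    │36                        
2024-02-28│1000│Critical│33                        
2024-05-03│1010│High    │33                        
2024-01-22│1013│Critical│31                        
2024-12-12│1015│Medium  │31                        
2024-08-13│1001│Medium  │29                        
2024-03-25│1012│Low     │21                        
2024-02-16│1002│Low     │19                        
2024-12-22│1009│High    │18                        
                                                   
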